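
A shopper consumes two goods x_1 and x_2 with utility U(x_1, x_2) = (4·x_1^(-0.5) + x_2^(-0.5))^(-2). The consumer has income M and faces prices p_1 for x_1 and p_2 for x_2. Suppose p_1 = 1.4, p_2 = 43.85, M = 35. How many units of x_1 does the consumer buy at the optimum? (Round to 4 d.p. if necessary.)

MRS = MU_x_1/MU_x_2 = 4·(x_2/x_1)^(1.5). Set equal to p_1/p_2.
Solve for the ratio: x_2/x_1 = [(1/4)·p_1/p_2]^(2/3).
With the ratio pinned down, the budget gives x_1* = M/(p_1 + p_2·(x_2/x_1)) and x_2* = (x_2/x_1)·x_1*.
Numerically x_2/x_1 = 0.039939, so x_1* = 35/(1.4 + 43.85·0.039939) = 11.1064.

x_1* = 11.1064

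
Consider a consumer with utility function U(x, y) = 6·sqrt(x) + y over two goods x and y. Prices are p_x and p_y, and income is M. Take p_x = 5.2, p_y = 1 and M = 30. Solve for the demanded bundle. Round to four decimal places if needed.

Set MRS = p_x/p_y: 3·x^(−1/2) = p_x/p_y.
Solve: √x = 3·p_y/p_x, so x*(p_x,p_y) = (3·p_y/p_x)², and y* = (M − p_x·x*)/p_y.
Plugging in: x* = (3·1/5.2)² = 0.3328, y* = 28.2692.

x* = 0.3328, y* = 28.2692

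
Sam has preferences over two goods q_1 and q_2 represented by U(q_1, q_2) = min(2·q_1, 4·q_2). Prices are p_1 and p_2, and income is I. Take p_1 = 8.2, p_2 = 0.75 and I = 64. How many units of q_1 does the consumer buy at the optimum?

With perfect complements, no substitution: consume in ratio q_1:q_2 = 4:2.
Budget: p_1·q_1 + p_2·(1/2)·q_1 = I, so (4·p_1 + 2·p_2)·q_1 = 4·I.
Demand: q_1*(p_1,p_2,I) = 4·I/(4·p_1 + 2·p_2), q_2* = 2·I/(4·p_1 + 2·p_2).
Here 4·8.2 + 2·0.75 = 34.3, giving q_1* = 7.4636.

q_1* = 7.4636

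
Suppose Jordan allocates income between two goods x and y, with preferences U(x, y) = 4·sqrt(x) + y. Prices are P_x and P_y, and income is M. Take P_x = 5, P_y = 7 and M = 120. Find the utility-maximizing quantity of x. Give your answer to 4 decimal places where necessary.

x* = 7.84

Utility is quasi-linear in y; the FOC for x is 2/√x = P_x/P_y.
Thus x* = (2·P_y/P_x)² — independent of M — with the rest of income spent on y.
Plugging in: x* = (2·7/5)² = 7.84.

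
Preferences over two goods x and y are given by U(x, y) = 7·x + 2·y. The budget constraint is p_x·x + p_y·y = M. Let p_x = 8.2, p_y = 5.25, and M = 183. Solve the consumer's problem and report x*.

Numerically: x* = 22.3171, y* = 0.

x* = 22.3171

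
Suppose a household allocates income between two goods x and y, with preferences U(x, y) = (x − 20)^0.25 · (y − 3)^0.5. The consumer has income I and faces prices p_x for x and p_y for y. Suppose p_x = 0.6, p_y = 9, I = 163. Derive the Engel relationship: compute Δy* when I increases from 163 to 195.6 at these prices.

Let x' = x−20, y' = y−3. MRS = (1/2)·y'/x' = p_x/p_y.
After buying the subsistence bundle (20, 3), a share 1/3 of the remaining income goes to x: x* = 20 + 1/3·(I − 20p_x − 3p_y)/p_x.
Discretionary income = 163 − 20·0.6 − 3·9 = 124; y* = 3 + 2/3·124/9 = 12.1852.
At I' = 195.6: y* = 14.6. Change: 14.6 − 12.1852 = 2.4148.

Δy* = 2.4148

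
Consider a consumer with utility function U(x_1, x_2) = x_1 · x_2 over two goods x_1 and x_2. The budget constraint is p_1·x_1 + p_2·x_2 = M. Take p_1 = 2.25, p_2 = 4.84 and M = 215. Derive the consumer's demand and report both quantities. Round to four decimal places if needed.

The MRS is x_2/x_1. Set MRS = p_1/p_2.
So p_2·x_2 = p_1·x_1; combined with the budget, a share 0.5 of income goes to x_1.
Demand: x_1*(p_1,p_2,M) = 0.5·M/p_1 and x_2* = 0.5·M/p_2.
At p_1=2.25, p_2=4.84, M=215: x_1* = 0.5·215/2.25 = 47.7778, x_2* = 22.2107.

x_1* = 47.7778, x_2* = 22.2107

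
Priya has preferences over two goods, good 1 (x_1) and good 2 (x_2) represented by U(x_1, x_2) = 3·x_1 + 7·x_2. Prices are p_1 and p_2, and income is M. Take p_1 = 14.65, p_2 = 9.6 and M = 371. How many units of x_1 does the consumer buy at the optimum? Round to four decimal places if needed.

x_2 gives more utility per dollar, so spend all income on x_2: x_2* = M/p_2, x_1* = 0.
Numerically: x_1* = 0, x_2* = 38.6458.

x_1* = 0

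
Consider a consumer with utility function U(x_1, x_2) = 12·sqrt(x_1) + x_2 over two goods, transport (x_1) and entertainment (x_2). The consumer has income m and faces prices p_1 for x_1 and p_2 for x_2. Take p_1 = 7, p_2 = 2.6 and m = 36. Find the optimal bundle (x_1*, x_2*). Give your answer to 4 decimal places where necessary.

Set MRS = p_1/p_2: 6·x_1^(−1/2) = p_1/p_2.
Solve: √x_1 = 6·p_2/p_1, so x_1*(p_1,p_2) = (6·p_2/p_1)², and x_2* = (m − p_1·x_1*)/p_2.
Plugging in: x_1* = (6·2.6/7)² = 4.9665, x_2* = 0.4747.

x_1* = 4.9665, x_2* = 0.4747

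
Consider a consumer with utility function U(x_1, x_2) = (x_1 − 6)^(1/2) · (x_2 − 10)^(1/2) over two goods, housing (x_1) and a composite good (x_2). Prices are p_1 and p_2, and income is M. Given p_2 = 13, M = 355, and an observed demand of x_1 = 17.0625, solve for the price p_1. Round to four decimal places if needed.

Let x_1' = x_1−6, x_2' = x_2−10. MRS = x_2'/x_1' = p_1/p_2.
Substituting into the budget: x_1* = 6 + 0.5·(M − 6·p_1 − 10·p_2)/p_1, and x_2* = 10 + 0.5·(…)/p_2.
Set x_1* = 17.0625 in the demand function and solve for p_1: p_1 = 8.

p_1 = 8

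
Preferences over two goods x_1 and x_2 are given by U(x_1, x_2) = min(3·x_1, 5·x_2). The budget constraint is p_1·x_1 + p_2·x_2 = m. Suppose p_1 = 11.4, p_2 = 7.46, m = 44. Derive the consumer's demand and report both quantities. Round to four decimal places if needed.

x_1* = 2.7715, x_2* = 1.6629

Leontief preferences: the optimum is at the kink where x_1/5 = x_2/3, i.e. x_2 = (3/5)·x_1.
Budget: p_1·x_1 + p_2·(3/5)·x_1 = m, so (5·p_1 + 3·p_2)·x_1 = 5·m.
Demand: x_1*(p_1,p_2,m) = 5·m/(5·p_1 + 3·p_2), x_2* = 3·m/(5·p_1 + 3·p_2).
Here 5·11.4 + 3·7.46 = 79.38, giving x_1* = 2.7715 and x_2* = 1.6629.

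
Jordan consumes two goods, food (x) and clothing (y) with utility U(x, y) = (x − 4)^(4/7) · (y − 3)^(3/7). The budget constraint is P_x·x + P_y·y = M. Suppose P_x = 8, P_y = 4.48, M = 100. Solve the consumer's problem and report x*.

Let x' = x−4, y' = y−3. MRS = (4/3)·y'/x' = P_x/P_y.
Substituting into the budget: x* = 4 + 4/7·(M − 4·P_x − 3·P_y)/P_x, and y* = 3 + 3/7·(…)/P_y.
Discretionary income = 100 − 4·8 − 3·4.48 = 54.56; x* = 4 + 4/7·54.56/8 = 7.8971.

x* = 7.8971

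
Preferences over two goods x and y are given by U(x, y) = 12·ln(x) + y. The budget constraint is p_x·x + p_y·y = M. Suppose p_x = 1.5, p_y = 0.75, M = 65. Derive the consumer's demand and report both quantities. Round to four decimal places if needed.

So x*(p_x,p_y) = 12·p_y/p_x, independent of income; and y* = (M − 12·p_y)/p_y.
At the given prices: x* = 12·0.75/1.5 = 6, and y* = 74.6667.

x* = 6, y* = 74.6667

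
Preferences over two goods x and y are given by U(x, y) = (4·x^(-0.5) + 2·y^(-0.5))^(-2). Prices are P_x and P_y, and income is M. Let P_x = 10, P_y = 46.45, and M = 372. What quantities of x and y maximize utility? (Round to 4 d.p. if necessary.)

MRS = MU_x/MU_y = 2·(y/x)^(1.5). Set equal to P_x/P_y.
Solve for the ratio: y/x = [(1/2)·P_x/P_y]^(2/3).
Substitute y = (y/x)·x into the budget: x* = M/(P_x + P_y·(y/x)).
Numerically y/x = 0.226285, so x* = 372/(10 + 46.45·0.226285) = 18.1367 and y* = 0.226285·18.1367 = 4.1041.

x* = 18.1367, y* = 4.1041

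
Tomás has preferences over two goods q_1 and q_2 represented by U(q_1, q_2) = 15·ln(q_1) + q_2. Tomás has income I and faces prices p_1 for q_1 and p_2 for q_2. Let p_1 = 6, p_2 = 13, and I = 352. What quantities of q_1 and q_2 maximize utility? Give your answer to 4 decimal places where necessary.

q_1* = 32.5, q_2* = 12.0769

Set MRS = p_1/p_2: (15/q_1)/1 = p_1/p_2.
So q_1*(p_1,p_2) = 15·p_2/p_1, independent of income; and q_2* = (I − 15·p_2)/p_2.
At the given prices: q_1* = 15·13/6 = 32.5, and q_2* = 12.0769.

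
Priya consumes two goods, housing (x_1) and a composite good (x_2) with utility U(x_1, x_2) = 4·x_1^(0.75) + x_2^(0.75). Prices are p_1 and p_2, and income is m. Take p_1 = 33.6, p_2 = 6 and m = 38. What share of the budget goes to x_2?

With the ratio pinned down, the budget gives x_1* = m/(p_1 + p_2·(x_2/x_1)) and x_2* = (x_2/x_1)·x_1*.
Numerically x_2/x_1 = 3.8416, so x_1* = 38/(33.6 + 6·3.8416) = 0.6708 and x_2* = 3.8416·0.6708 = 2.5769.
Expenditure on x_2: 6·2.5769 = 15.4614; share = 0.4069.

share on x_2 = 0.4069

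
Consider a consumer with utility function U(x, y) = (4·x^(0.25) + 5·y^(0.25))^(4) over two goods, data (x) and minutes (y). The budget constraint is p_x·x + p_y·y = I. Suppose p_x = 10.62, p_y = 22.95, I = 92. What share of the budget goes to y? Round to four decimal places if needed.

MRS = MU_x/MU_y = (4/5)·(y/x)^(0.75). Set equal to p_x/p_y.
Solve for the ratio: y/x = [(5/4)·p_x/p_y]^(4/3).
With the ratio pinned down, the budget gives x* = I/(p_x + p_y·(y/x)) and y* = (y/x)·x*.
Numerically y/x = 0.481951, so x* = 92/(10.62 + 22.95·0.481951) = 4.2434 and y* = 0.481951·4.2434 = 2.0451.
Expenditure on y: 22.95·2.0451 = 46.9352; share = 0.5102.

share on y = 0.5102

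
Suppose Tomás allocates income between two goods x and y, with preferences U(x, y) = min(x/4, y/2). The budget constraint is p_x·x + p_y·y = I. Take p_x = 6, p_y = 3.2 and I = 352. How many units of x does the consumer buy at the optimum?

With perfect complements, no substitution: consume in ratio x:y = 4:2.
Budget: p_x·x + p_y·(1/2)·x = I, so (4·p_x + 2·p_y)·x = 4·I.
Demand: x*(p_x,p_y,I) = 4·I/(4·p_x + 2·p_y), y* = 2·I/(4·p_x + 2·p_y).
Here 4·6 + 2·3.2 = 30.4, giving x* = 46.3158.

x* = 46.3158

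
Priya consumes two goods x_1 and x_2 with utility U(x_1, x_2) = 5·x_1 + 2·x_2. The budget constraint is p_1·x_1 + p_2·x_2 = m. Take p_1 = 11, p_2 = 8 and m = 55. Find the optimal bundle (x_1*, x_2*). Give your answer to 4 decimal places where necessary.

x_1* = 5, x_2* = 0

Perfect substitutes: compare marginal utility per dollar. 5/p_1 vs 2/p_2 → 0.4545 vs 0.25.
x_1 gives more utility per dollar, so spend all income on x_1: x_1* = m/p_1, x_2* = 0.
Numerically: x_1* = 5, x_2* = 0.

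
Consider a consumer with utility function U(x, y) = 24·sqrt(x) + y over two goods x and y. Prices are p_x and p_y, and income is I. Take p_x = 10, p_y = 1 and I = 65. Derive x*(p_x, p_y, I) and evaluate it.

Set MRS = p_x/p_y: 12·x^(−1/2) = p_x/p_y.
Thus x* = (12·p_y/p_x)² — independent of I — with the rest of income spent on y.
Plugging in: x* = (12·1/10)² = 1.44.

x* = 1.44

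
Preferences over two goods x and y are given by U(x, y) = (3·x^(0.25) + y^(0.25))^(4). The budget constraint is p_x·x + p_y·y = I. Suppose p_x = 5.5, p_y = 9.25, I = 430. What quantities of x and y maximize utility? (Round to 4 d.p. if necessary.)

x* = 65.4599, y* = 7.5644

From the CES first-order condition, 3·(y/x)^(0.75) = p_x/p_y.
Hence y/x = ((1/3)·p_x/p_y)^(1/(0.75)), i.e. raised to the 4/3 power.
Substitute y = (y/x)·x into the budget: x* = I/(p_x + p_y·(y/x)).
Numerically y/x = 0.115558, so x* = 430/(5.5 + 9.25·0.115558) = 65.4599 and y* = 0.115558·65.4599 = 7.5644.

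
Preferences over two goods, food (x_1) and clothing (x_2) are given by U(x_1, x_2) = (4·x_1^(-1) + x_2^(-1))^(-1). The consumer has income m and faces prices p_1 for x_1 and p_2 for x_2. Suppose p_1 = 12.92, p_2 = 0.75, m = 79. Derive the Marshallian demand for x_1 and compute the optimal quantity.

x_1* = 5.4571

From the CES first-order condition, 4·(x_2/x_1)^(2) = p_1/p_2.
Solve for the ratio: x_2/x_1 = [(1/4)·p_1/p_2]^(0.5).
Substitute x_2 = (x_2/x_1)·x_1 into the budget: x_1* = m/(p_1 + p_2·(x_2/x_1)).
Numerically x_2/x_1 = 2.075251, so x_1* = 79/(12.92 + 0.75·2.075251) = 5.4571.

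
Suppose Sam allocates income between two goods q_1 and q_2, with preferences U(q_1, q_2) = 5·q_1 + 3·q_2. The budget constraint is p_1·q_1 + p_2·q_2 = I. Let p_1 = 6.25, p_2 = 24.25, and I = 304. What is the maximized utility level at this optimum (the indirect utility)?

V = 243.2

Perfect substitutes: compare marginal utility per dollar. 5/p_1 vs 3/p_2 → 0.8 vs 0.1237.
q_1 gives more utility per dollar, so spend all income on q_1: q_1* = I/p_1, q_2* = 0.
Numerically: q_1* = 48.64, q_2* = 0.
Utility at the optimum: U(48.64, 0) = 243.2.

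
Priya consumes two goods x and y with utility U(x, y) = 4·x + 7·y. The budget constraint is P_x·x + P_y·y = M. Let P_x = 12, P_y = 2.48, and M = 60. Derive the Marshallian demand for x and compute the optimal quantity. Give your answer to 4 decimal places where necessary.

Perfect substitutes: compare marginal utility per dollar. 4/P_x vs 7/P_y → 0.3333 vs 2.8226.
y gives more utility per dollar, so spend all income on y: y* = M/P_y, x* = 0.
Numerically: x* = 0, y* = 24.1935.

x* = 0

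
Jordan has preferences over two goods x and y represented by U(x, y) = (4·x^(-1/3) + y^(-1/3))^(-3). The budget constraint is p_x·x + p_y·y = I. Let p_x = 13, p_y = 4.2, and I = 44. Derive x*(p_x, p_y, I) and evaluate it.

x* = 2.6723

From the CES first-order condition, 4·(y/x)^(4/3) = p_x/p_y.
Hence y/x = ((1/4)·p_x/p_y)^(1/(4/3)), i.e. raised to the 0.75 power.
With the ratio pinned down, the budget gives x* = I/(p_x + p_y·(y/x)) and y* = (y/x)·x*.
Numerically y/x = 0.825041, so x* = 44/(13 + 4.2·0.825041) = 2.6723.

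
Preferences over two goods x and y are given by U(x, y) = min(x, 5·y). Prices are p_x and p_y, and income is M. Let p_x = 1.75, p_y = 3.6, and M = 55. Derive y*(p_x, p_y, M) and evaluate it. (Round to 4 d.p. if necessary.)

y* = 4.4534

Leontief preferences: the optimum is at the kink where x/5 = y/1, i.e. y = (1/5)·x.
Budget: p_x·x + p_y·(1/5)·x = M, so (5·p_x + p_y)·x = 5·M.
Demand: x*(p_x,p_y,M) = 5·M/(5·p_x + p_y), y* = M/(5·p_x + p_y).
Here 5·1.75 + 3.6 = 12.35, giving y* = 4.4534.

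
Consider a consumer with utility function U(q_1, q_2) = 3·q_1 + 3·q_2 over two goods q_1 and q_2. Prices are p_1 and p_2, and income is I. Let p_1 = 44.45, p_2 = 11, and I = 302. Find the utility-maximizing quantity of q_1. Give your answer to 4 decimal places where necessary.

q_1* = 0

Linear utility — the consumer picks whichever good has higher MU/price: 3/44.45 = 0.0675 vs 3/11 = 0.2727.
q_2 gives more utility per dollar, so spend all income on q_2: q_2* = I/p_2, q_1* = 0.
Numerically: q_1* = 0, q_2* = 27.4545.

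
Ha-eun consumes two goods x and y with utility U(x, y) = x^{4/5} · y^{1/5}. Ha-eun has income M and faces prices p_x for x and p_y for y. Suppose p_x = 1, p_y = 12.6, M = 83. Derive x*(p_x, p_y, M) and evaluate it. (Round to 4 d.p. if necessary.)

The MRS is 4·y/x. Set MRS = p_x/p_y.
Rearranging, p_y·y = (1/4)·p_x·x. Substituting into the budget gives p_x·x·(1 + (1/4)) = M.
Demand: x*(p_x,p_y,M) = 0.8·M/p_x and y* = 0.2·M/p_y.
At p_x=1, p_y=12.6, M=83: x* = 0.8·83/1 = 66.4.

x* = 66.4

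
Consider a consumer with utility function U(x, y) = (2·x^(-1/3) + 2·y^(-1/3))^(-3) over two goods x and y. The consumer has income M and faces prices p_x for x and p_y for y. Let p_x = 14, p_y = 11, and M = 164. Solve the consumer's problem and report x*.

From the CES first-order condition, (y/x)^(4/3) = p_x/p_y.
Solve for the ratio: y/x = [p_x/p_y]^(0.75).
Substitute y = (y/x)·x into the budget: x* = M/(p_x + p_y·(y/x)).
Numerically y/x = 1.198261, so x* = 164/(14 + 11·1.198261) = 6.0337.

x* = 6.0337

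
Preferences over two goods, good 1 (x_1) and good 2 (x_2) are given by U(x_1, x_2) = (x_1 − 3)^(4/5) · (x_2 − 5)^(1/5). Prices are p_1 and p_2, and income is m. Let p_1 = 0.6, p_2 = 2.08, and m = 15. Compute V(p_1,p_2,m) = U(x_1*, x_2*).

V = 2.2065

MRS = 4·(x_2−5)/(x_1−3). Tangency with p_1/p_2 gives x_2−5 = (1/4)·(p_1/p_2)·(x_1−3).
Substituting into the budget: x_1* = 3 + 0.8·(m − 3·p_1 − 5·p_2)/p_1, and x_2* = 5 + 0.2·(…)/p_2.
Discretionary income = 15 − 3·0.6 − 5·2.08 = 2.8; x_1* = 3 + 0.8·2.8/0.6 = 6.7333; x_2* = 5 + 0.2·2.8/2.08 = 5.2692.
Utility at the optimum: U(6.7333, 5.2692) = 2.2065.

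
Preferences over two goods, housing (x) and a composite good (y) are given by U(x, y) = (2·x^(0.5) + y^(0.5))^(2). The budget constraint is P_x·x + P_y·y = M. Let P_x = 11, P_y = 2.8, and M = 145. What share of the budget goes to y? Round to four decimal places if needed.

share on y = 0.4955

MU_x ∝ 2·x^(-0.5), MU_y ∝ y^(-0.5), so MRS = 2·(y/x)^(0.5) = P_x/P_y.
Solve for the ratio: y/x = [(1/2)·P_x/P_y]^(2).
With the ratio pinned down, the budget gives x* = M/(P_x + P_y·(y/x)) and y* = (y/x)·x*.
Numerically y/x = 3.858418, so x* = 145/(11 + 2.8·3.858418) = 6.6503 and y* = 3.858418·6.6503 = 25.6596.
Expenditure on y: 2.8·25.6596 = 71.8468; share = 0.4955.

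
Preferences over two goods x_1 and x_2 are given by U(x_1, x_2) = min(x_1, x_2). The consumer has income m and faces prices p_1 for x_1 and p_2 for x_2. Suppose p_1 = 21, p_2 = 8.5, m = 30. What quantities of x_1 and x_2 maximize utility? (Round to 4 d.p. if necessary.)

With perfect complements, no substitution: consume in ratio x_1:x_2 = 1:1.
Budget: p_1·x_1 + p_2·x_1 = m, so (p_1 + p_2)·x_1 = m.
Demand: x_1*(p_1,p_2,m) = m/(p_1 + p_2), x_2* = m/(p_1 + p_2).
Here 21 + 8.5 = 29.5, giving x_1* = 1.0169 and x_2* = 1.0169.

x_1* = 1.0169, x_2* = 1.0169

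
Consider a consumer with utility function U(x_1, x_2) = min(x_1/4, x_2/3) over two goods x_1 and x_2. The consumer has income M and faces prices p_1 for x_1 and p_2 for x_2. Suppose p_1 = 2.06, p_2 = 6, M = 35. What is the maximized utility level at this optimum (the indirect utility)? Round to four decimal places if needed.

Leontief preferences: the optimum is at the kink where x_1/4 = x_2/3, i.e. x_2 = (3/4)·x_1.
Budget: p_1·x_1 + p_2·(3/4)·x_1 = M, so (4·p_1 + 3·p_2)·x_1 = 4·M.
Demand: x_1*(p_1,p_2,M) = 4·M/(4·p_1 + 3·p_2), x_2* = 3·M/(4·p_1 + 3·p_2).
Here 4·2.06 + 3·6 = 26.24, giving x_1* = 5.3354 and x_2* = 4.0015.
Utility at the optimum: U(5.3354, 4.0015) = 1.3338.

V = 1.3338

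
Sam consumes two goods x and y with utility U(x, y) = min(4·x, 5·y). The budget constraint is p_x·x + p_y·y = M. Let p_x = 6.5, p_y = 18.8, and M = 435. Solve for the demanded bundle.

x* = 20.195, y* = 16.156

With perfect complements, no substitution: consume in ratio x:y = 5:4.
Budget: p_x·x + p_y·(4/5)·x = M, so (5·p_x + 4·p_y)·x = 5·M.
Demand: x*(p_x,p_y,M) = 5·M/(5·p_x + 4·p_y), y* = 4·M/(5·p_x + 4·p_y).
Here 5·6.5 + 4·18.8 = 107.7, giving x* = 20.195 and y* = 16.156.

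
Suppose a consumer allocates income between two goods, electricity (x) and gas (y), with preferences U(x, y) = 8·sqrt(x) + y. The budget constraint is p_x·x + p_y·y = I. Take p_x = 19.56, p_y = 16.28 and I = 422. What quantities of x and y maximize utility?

x* = 11.0839, y* = 12.6044

Solve: √x = 4·p_y/p_x, so x*(p_x,p_y) = (4·p_y/p_x)², and y* = (I − p_x·x*)/p_y.
Plugging in: x* = (4·16.28/19.56)² = 11.0839, y* = 12.6044.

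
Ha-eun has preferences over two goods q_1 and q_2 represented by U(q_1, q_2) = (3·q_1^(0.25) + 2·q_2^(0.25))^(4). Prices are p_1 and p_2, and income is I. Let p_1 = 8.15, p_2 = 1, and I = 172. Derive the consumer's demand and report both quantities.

MU_q_1 ∝ 3·q_1^(-0.75), MU_q_2 ∝ 2·q_2^(-0.75), so MRS = (3/2)·(q_2/q_1)^(0.75) = p_1/p_2.
Hence q_2/q_1 = ((2/3)·p_1/p_2)^(1/(0.75)), i.e. raised to the 4/3 power.
With the ratio pinned down, the budget gives q_1* = I/(p_1 + p_2·(q_2/q_1)) and q_2* = (q_2/q_1)·q_1*.
Numerically q_2/q_1 = 9.551871, so q_1* = 172/(8.15 + 1·9.551871) = 9.7165 and q_2* = 9.551871·9.7165 = 92.8106.

q_1* = 9.7165, q_2* = 92.8106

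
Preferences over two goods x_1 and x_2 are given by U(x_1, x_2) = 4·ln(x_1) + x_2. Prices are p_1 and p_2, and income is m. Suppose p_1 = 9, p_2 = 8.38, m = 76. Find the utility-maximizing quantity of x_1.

x_1* = 3.7244

MU_x_1 = 4/x_1, MU_x_2 = 1. Tangency: 4/x_1 = p_1/p_2.
So x_1*(p_1,p_2) = 4·p_2/p_1, independent of income; and x_2* = (m − 4·p_2)/p_2.
At the given prices: x_1* = 4·8.38/9 = 3.7244.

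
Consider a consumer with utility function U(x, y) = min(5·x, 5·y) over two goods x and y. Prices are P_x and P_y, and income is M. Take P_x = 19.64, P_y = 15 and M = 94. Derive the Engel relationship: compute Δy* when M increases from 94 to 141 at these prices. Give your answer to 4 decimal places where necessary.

Δy* = 1.3568

Demand: x*(P_x,P_y,M) = 5·M/(5·P_x + 5·P_y), y* = 5·M/(5·P_x + 5·P_y).
Here 5·19.64 + 5·15 = 173.2, giving y* = 2.7136.
At M' = 141: y* = 4.0704. Change: 4.0704 − 2.7136 = 1.3568.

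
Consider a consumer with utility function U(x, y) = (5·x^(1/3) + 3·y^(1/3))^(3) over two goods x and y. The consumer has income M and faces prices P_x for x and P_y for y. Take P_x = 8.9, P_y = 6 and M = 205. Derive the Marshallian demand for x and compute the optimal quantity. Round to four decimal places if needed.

x* = 14.7083

MU_x ∝ 5·x^(-2/3), MU_y ∝ 3·y^(-2/3), so MRS = (5/3)·(y/x)^(2/3) = P_x/P_y.
Hence y/x = ((3/5)·P_x/P_y)^(1/(2/3)), i.e. raised to the 1.5 power.
Substitute y = (y/x)·x into the budget: x* = M/(P_x + P_y·(y/x)).
Numerically y/x = 0.839624, so x* = 205/(8.9 + 6·0.839624) = 14.7083.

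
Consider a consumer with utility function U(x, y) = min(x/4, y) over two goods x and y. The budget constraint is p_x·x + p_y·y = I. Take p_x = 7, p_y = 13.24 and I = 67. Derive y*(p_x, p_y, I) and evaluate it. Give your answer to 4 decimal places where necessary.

y* = 1.6246

Leontief preferences: the optimum is at the kink where x/4 = y/1, i.e. y = (1/4)·x.
Budget: p_x·x + p_y·(1/4)·x = I, so (4·p_x + p_y)·x = 4·I.
Demand: x*(p_x,p_y,I) = 4·I/(4·p_x + p_y), y* = I/(4·p_x + p_y).
Here 4·7 + 13.24 = 41.24, giving y* = 1.6246.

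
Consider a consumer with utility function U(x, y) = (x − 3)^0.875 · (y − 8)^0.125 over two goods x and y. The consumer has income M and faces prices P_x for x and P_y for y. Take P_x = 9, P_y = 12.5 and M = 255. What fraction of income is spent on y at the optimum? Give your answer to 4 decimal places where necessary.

share on y = 0.4549

This is Cobb-Douglas in (x−3, y−8): tangency gives 0.875·P_y·(y−8) = 0.125·P_x·(x−3).
Substituting into the budget: x* = 3 + 0.875·(M − 3·P_x − 8·P_y)/P_x, and y* = 8 + 0.125·(…)/P_y.
Discretionary income = 255 − 3·9 − 8·12.5 = 128; x* = 3 + 0.875·128/9 = 15.4444; y* = 8 + 0.125·128/12.5 = 9.28.
Expenditure on y: 12.5·9.28 = 116; share = 0.4549.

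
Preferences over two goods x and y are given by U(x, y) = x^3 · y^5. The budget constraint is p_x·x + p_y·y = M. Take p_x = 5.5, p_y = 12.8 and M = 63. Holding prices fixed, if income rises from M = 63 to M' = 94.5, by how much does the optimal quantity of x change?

Tangency: MRS = (3/5)·y/x = p_x/p_y.
So 3·p_y·y = 5·p_x·x; combined with the budget, a share 0.375 of income goes to x.
Demand: x*(p_x,p_y,M) = 0.375·M/p_x and y* = 0.625·M/p_y.
At p_x=5.5, p_y=12.8, M=63: x* = 0.375·63/5.5 = 4.2955.
At M' = 94.5: x* = 6.4432. Change: 6.4432 − 4.2955 = 2.1477.

Δx* = 2.1477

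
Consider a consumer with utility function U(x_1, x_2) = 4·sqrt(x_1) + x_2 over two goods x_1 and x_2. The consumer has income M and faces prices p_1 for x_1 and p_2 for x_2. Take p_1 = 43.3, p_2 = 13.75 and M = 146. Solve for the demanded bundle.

x_1* = 0.4034, x_2* = 9.348

Set MRS = p_1/p_2: 2·x_1^(−1/2) = p_1/p_2.
Thus x_1* = (2·p_2/p_1)² — independent of M — with the rest of income spent on x_2.
Plugging in: x_1* = (2·13.75/43.3)² = 0.4034, x_2* = 9.348.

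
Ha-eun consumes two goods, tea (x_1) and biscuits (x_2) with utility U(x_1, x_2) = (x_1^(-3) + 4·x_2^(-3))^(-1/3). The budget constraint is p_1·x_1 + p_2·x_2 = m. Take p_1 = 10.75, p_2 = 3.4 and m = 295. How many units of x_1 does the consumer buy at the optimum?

MRS = MU_x_1/MU_x_2 = (1/4)·(x_2/x_1)^(4). Set equal to p_1/p_2.
Hence x_2/x_1 = (4·p_1/p_2)^(1/(4)), i.e. raised to the 0.25 power.
Substitute x_2 = (x_2/x_1)·x_1 into the budget: x_1* = m/(p_1 + p_2·(x_2/x_1)).
Numerically x_2/x_1 = 1.885808, so x_1* = 295/(10.75 + 3.4·1.885808) = 17.1894.

x_1* = 17.1894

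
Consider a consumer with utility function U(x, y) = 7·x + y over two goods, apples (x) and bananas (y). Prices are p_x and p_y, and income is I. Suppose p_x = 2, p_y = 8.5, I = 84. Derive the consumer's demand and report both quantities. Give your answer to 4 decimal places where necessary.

x* = 42, y* = 0

Numerically: x* = 42, y* = 0.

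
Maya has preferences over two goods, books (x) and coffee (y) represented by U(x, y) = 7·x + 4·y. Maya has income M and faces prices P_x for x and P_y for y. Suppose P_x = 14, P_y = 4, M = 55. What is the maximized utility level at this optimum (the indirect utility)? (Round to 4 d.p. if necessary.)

Perfect substitutes: compare marginal utility per dollar. 7/P_x vs 4/P_y → 0.5 vs 1.
y gives more utility per dollar, so spend all income on y: y* = M/P_y, x* = 0.
Numerically: x* = 0, y* = 13.75.
Utility at the optimum: U(0, 13.75) = 55.

V = 55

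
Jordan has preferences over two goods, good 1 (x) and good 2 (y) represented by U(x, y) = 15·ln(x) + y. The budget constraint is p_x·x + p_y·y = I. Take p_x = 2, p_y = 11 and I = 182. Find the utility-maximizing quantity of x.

x* = 82.5

Set MRS = p_x/p_y: (15/x)/1 = p_x/p_y.
So x*(p_x,p_y) = 15·p_y/p_x, independent of income; and y* = (I − 15·p_y)/p_y.
At the given prices: x* = 15·11/2 = 82.5.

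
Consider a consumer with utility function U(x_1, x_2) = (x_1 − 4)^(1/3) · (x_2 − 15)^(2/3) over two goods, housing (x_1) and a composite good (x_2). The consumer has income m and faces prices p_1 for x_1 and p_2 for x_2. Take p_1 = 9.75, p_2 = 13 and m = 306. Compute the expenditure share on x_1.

share on x_1 = 0.2059

MRS = (1/2)·(x_2−15)/(x_1−4). Tangency with p_1/p_2 gives x_2−15 = 2·(p_1/p_2)·(x_1−4).
After buying the subsistence bundle (4, 15), a share 1/3 of the remaining income goes to x_1: x_1* = 4 + 1/3·(m − 4p_1 − 15p_2)/p_1.
Discretionary income = 306 − 4·9.75 − 15·13 = 72; x_1* = 4 + 1/3·72/9.75 = 6.4615; x_2* = 15 + 2/3·72/13 = 18.6923.
Expenditure on x_1: 9.75·6.4615 = 63; share = 0.2059.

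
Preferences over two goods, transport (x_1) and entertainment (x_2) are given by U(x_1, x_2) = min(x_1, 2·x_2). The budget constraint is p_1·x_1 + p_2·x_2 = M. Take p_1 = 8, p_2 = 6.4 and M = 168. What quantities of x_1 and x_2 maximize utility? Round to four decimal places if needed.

x_1* = 15, x_2* = 7.5

Leontief preferences: the optimum is at the kink where x_1/2 = x_2/1, i.e. x_2 = (1/2)·x_1.
Budget: p_1·x_1 + p_2·(1/2)·x_1 = M, so (2·p_1 + p_2)·x_1 = 2·M.
Demand: x_1*(p_1,p_2,M) = 2·M/(2·p_1 + p_2), x_2* = M/(2·p_1 + p_2).
Here 2·8 + 6.4 = 22.4, giving x_1* = 15 and x_2* = 7.5.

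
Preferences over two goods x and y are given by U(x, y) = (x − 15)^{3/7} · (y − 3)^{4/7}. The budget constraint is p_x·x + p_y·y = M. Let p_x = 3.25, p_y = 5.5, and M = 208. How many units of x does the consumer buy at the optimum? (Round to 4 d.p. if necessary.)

x* = 33.8242

Let x' = x−15, y' = y−3. MRS = (3/4)·y'/x' = p_x/p_y.
Substituting into the budget: x* = 15 + 3/7·(M − 15·p_x − 3·p_y)/p_x, and y* = 3 + 4/7·(…)/p_y.
Discretionary income = 208 − 15·3.25 − 3·5.5 = 142.75; x* = 15 + 3/7·142.75/3.25 = 33.8242.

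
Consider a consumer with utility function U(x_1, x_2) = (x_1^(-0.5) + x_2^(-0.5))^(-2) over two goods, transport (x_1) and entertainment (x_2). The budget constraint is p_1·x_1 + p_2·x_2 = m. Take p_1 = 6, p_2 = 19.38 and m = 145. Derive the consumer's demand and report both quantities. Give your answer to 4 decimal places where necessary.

MRS = MU_x_1/MU_x_2 = (x_2/x_1)^(1.5). Set equal to p_1/p_2.
Solve for the ratio: x_2/x_1 = [p_1/p_2]^(2/3).
With the ratio pinned down, the budget gives x_1* = m/(p_1 + p_2·(x_2/x_1)) and x_2* = (x_2/x_1)·x_1*.
Numerically x_2/x_1 = 0.457648, so x_1* = 145/(6 + 19.38·0.457648) = 9.7517 and x_2* = 0.457648·9.7517 = 4.4628.

x_1* = 9.7517, x_2* = 4.4628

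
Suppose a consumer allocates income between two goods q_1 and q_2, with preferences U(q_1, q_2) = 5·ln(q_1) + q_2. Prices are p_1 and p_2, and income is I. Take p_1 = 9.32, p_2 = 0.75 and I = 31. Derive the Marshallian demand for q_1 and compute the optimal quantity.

Set MRS = p_1/p_2: (5/q_1)/1 = p_1/p_2.
So q_1*(p_1,p_2) = 5·p_2/p_1, independent of income; and q_2* = (I − 5·p_2)/p_2.
At the given prices: q_1* = 5·0.75/9.32 = 0.4024.

q_1* = 0.4024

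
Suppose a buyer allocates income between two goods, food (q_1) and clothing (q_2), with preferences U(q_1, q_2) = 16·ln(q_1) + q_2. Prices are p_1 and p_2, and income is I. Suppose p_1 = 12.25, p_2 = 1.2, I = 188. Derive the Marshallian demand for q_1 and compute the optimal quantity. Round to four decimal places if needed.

Set MRS = p_1/p_2: (16/q_1)/1 = p_1/p_2.
So q_1*(p_1,p_2) = 16·p_2/p_1, independent of income; and q_2* = (I − 16·p_2)/p_2.
At the given prices: q_1* = 16·1.2/12.25 = 1.5673.

q_1* = 1.5673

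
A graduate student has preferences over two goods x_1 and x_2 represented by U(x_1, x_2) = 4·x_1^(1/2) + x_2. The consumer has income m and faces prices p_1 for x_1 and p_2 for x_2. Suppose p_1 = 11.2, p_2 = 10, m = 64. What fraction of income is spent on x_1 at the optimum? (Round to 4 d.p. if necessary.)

Utility is quasi-linear in x_2; the FOC for x_1 is 2/√x_1 = p_1/p_2.
Solve: √x_1 = 2·p_2/p_1, so x_1*(p_1,p_2) = (2·p_2/p_1)², and x_2* = (m − p_1·x_1*)/p_2.
Plugging in: x_1* = (2·10/11.2)² = 3.1888, x_2* = 2.8286.
Expenditure on x_1: 11.2·3.1888 = 35.7143; share = 0.558.

share on x_1 = 0.558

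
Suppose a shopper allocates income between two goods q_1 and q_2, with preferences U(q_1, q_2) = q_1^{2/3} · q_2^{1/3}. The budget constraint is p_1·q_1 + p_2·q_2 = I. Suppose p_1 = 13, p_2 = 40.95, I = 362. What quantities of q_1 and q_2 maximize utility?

Demand: q_1*(p_1,p_2,I) = 2/3·I/p_1 and q_2* = 1/3·I/p_2.
At p_1=13, p_2=40.95, I=362: q_1* = 2/3·362/13 = 18.5641, q_2* = 2.9467.

q_1* = 18.5641, q_2* = 2.9467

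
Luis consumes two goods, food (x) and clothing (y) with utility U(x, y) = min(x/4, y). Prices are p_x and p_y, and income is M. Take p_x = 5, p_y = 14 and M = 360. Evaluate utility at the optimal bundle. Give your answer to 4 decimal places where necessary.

Demand: x*(p_x,p_y,M) = 4·M/(4·p_x + p_y), y* = M/(4·p_x + p_y).
Here 4·5 + 14 = 34, giving x* = 42.3529 and y* = 10.5882.
Utility at the optimum: U(42.3529, 10.5882) = 10.5882.

V = 10.5882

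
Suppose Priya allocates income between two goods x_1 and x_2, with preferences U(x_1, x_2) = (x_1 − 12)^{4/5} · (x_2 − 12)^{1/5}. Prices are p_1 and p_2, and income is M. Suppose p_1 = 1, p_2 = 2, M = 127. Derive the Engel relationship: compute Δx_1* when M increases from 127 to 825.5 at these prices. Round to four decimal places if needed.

Δx_1* = 558.8

MRS = 4·(x_2−12)/(x_1−12). Tangency with p_1/p_2 gives x_2−12 = (1/4)·(p_1/p_2)·(x_1−12).
After buying the subsistence bundle (12, 12), a share 0.8 of the remaining income goes to x_1: x_1* = 12 + 0.8·(M − 12p_1 − 12p_2)/p_1.
Discretionary income = 127 − 12·1 − 12·2 = 91; x_1* = 12 + 0.8·91/1 = 84.8.
At M' = 825.5: x_1* = 643.6. Change: 643.6 − 84.8 = 558.8.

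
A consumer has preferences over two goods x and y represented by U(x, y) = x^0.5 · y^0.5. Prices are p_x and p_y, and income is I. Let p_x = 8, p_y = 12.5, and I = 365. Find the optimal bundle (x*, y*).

x* = 22.8125, y* = 14.6

Tangency: MRS = y/x = p_x/p_y.
So 0.5·p_y·y = 0.5·p_x·x; combined with the budget, a share 0.5 of income goes to x.
Demand: x*(p_x,p_y,I) = 0.5·I/p_x and y* = 0.5·I/p_y.
At p_x=8, p_y=12.5, I=365: x* = 0.5·365/8 = 22.8125, y* = 14.6.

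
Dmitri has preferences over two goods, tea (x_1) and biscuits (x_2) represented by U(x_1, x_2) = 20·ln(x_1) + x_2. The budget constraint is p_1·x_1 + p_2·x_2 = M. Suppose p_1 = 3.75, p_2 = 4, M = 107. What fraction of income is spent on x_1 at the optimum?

MU_x_1 = 20/x_1, MU_x_2 = 1. Tangency: 20/x_1 = p_1/p_2.
So x_1*(p_1,p_2) = 20·p_2/p_1, independent of income; and x_2* = (M − 20·p_2)/p_2.
At the given prices: x_1* = 20·4/3.75 = 21.3333, and x_2* = 6.75.
Expenditure on x_1: 3.75·21.3333 = 80; share = 0.7477.

share on x_1 = 0.7477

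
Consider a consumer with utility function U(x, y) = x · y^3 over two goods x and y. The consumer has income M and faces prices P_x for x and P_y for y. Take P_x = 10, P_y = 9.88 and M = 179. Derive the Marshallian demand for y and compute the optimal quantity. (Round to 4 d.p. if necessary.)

y* = 13.5881

MU_x/MU_y = (y)/(3·x); tangency sets this equal to P_x/P_y.
So P_y·y = 3·P_x·x; combined with the budget, a share 0.25 of income goes to x.
Demand: x*(P_x,P_y,M) = 0.25·M/P_x and y* = 0.75·M/P_y.
At P_x=10, P_y=9.88, M=179: y* = 0.75·179/9.88 = 13.5881.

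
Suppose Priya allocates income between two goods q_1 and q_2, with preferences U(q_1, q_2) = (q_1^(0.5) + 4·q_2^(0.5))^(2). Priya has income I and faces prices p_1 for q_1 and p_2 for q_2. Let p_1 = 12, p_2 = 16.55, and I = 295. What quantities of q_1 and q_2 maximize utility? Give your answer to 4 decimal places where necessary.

Numerically q_2/q_1 = 8.411752, so q_1* = 295/(12 + 16.55·8.411752) = 1.9509 and q_2* = 8.411752·1.9509 = 16.4102.

q_1* = 1.9509, q_2* = 16.4102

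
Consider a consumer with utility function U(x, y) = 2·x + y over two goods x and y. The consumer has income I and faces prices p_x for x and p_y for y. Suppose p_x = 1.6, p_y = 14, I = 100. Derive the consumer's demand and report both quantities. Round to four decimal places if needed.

x* = 62.5, y* = 0

Perfect substitutes: compare marginal utility per dollar. 2/p_x vs 1/p_y → 1.25 vs 0.0714.
x gives more utility per dollar, so spend all income on x: x* = I/p_x, y* = 0.
Numerically: x* = 62.5, y* = 0.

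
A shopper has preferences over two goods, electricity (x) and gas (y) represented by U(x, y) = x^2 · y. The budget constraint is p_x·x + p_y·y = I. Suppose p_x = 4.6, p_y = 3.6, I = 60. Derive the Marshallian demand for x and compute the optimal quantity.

Tangency: MRS = 2·y/x = p_x/p_y.
So 2·p_y·y = p_x·x; combined with the budget, a share 2/3 of income goes to x.
Demand: x*(p_x,p_y,I) = 2/3·I/p_x and y* = 1/3·I/p_y.
At p_x=4.6, p_y=3.6, I=60: x* = 2/3·60/4.6 = 8.6957.

x* = 8.6957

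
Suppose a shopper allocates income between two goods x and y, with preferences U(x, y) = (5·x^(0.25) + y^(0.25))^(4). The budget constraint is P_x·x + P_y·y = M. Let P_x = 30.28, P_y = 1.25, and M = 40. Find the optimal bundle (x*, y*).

x* = 0.987, y* = 8.0912

Numerically y/x = 8.197872, so x* = 40/(30.28 + 1.25·8.197872) = 0.987 and y* = 8.197872·0.987 = 8.0912.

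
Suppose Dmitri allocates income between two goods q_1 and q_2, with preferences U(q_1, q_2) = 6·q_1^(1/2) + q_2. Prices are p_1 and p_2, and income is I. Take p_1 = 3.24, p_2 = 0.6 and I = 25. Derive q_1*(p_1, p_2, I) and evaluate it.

Plugging in: q_1* = (3·0.6/3.24)² = 0.3086.

q_1* = 0.3086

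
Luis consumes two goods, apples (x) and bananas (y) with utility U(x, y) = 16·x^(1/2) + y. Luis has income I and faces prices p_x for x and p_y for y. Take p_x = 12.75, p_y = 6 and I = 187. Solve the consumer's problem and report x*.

x* = 14.173

Set MRS = p_x/p_y: 8·x^(−1/2) = p_x/p_y.
Thus x* = (8·p_y/p_x)² — independent of I — with the rest of income spent on y.
Plugging in: x* = (8·6/12.75)² = 14.173.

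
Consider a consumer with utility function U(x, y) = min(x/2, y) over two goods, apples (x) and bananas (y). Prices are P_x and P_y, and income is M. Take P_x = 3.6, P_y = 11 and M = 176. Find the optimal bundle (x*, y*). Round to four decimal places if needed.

x* = 19.3407, y* = 9.6703

Leontief preferences: the optimum is at the kink where x/2 = y/1, i.e. y = (1/2)·x.
Budget: P_x·x + P_y·(1/2)·x = M, so (2·P_x + P_y)·x = 2·M.
Demand: x*(P_x,P_y,M) = 2·M/(2·P_x + P_y), y* = M/(2·P_x + P_y).
Here 2·3.6 + 11 = 18.2, giving x* = 19.3407 and y* = 9.6703.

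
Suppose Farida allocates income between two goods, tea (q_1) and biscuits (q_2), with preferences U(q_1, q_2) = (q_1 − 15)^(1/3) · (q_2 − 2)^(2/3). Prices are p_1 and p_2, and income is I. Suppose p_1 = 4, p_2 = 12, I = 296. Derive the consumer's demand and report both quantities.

q_1* = 32.6667, q_2* = 13.7778

MRS = (1/2)·(q_2−2)/(q_1−15). Tangency with p_1/p_2 gives q_2−2 = 2·(p_1/p_2)·(q_1−15).
Substituting into the budget: q_1* = 15 + 1/3·(I − 15·p_1 − 2·p_2)/p_1, and q_2* = 2 + 2/3·(…)/p_2.
Discretionary income = 296 − 15·4 − 2·12 = 212; q_1* = 15 + 1/3·212/4 = 32.6667; q_2* = 2 + 2/3·212/12 = 13.7778.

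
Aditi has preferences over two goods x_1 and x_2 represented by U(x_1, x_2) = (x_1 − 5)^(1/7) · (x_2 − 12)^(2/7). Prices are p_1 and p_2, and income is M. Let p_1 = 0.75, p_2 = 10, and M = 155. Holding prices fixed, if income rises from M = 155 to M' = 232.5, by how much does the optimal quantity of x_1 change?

Δx_1* = 34.4444

Let x_1' = x_1−5, x_2' = x_2−12. MRS = (1/2)·x_2'/x_1' = p_1/p_2.
Substituting into the budget: x_1* = 5 + 1/3·(M − 5·p_1 − 12·p_2)/p_1, and x_2* = 12 + 2/3·(…)/p_2.
Discretionary income = 155 − 5·0.75 − 12·10 = 31.25; x_1* = 5 + 1/3·31.25/0.75 = 18.8889.
At M' = 232.5: x_1* = 53.3333. Change: 53.3333 − 18.8889 = 34.4444.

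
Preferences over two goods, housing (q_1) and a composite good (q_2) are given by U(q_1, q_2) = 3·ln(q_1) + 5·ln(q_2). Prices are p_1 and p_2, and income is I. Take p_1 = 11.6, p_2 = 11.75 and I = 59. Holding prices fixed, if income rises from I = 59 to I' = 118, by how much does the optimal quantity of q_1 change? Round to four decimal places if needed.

Δq_1* = 1.9073

Tangency: MRS = (3/5)·q_2/q_1 = p_1/p_2.
Rearranging, p_2·q_2 = (5/3)·p_1·q_1. Substituting into the budget gives p_1·q_1·(1 + (5/3)) = I.
Demand: q_1*(p_1,p_2,I) = 0.375·I/p_1 and q_2* = 0.625·I/p_2.
At p_1=11.6, p_2=11.75, I=59: q_1* = 0.375·59/11.6 = 1.9073.
At I' = 118: q_1* = 3.8147. Change: 3.8147 − 1.9073 = 1.9073.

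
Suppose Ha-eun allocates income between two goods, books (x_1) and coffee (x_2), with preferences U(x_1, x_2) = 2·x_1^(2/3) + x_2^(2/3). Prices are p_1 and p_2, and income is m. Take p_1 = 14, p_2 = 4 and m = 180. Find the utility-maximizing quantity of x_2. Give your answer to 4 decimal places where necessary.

x_2* = 27.2222

From the CES first-order condition, 2·(x_2/x_1)^(1/3) = p_1/p_2.
Hence x_2/x_1 = ((1/2)·p_1/p_2)^(1/(1/3)), i.e. raised to the 3 power.
With the ratio pinned down, the budget gives x_1* = m/(p_1 + p_2·(x_2/x_1)) and x_2* = (x_2/x_1)·x_1*.
Numerically x_2/x_1 = 5.359375, so x_1* = 180/(14 + 4·5.359375) = 5.0794 and x_2* = 5.359375·5.0794 = 27.2222.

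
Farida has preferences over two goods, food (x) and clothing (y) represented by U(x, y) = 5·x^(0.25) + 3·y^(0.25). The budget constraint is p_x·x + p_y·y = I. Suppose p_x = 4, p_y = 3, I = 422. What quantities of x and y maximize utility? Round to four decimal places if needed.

x* = 67.7589, y* = 50.3214

From the CES first-order condition, (5/3)·(y/x)^(0.75) = p_x/p_y.
Solve for the ratio: y/x = [(3/5)·p_x/p_y]^(4/3).
Substitute y = (y/x)·x into the budget: x* = I/(p_x + p_y·(y/x)).
Numerically y/x = 0.742654, so x* = 422/(4 + 3·0.742654) = 67.7589 and y* = 0.742654·67.7589 = 50.3214.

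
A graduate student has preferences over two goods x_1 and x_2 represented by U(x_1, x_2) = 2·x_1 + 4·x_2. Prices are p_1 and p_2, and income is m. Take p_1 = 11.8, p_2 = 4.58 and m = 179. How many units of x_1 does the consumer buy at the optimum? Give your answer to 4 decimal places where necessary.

x_2 gives more utility per dollar, so spend all income on x_2: x_2* = m/p_2, x_1* = 0.
Numerically: x_1* = 0, x_2* = 39.083.

x_1* = 0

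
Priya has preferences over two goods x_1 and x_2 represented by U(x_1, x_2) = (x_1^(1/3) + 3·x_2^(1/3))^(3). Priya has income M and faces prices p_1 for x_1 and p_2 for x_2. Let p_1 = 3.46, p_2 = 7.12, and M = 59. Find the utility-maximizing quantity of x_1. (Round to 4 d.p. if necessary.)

x_1* = 3.6891

MRS = MU_x_1/MU_x_2 = (1/3)·(x_2/x_1)^(2/3). Set equal to p_1/p_2.
Hence x_2/x_1 = (3·p_1/p_2)^(1/(2/3)), i.e. raised to the 1.5 power.
Substitute x_2 = (x_2/x_1)·x_1 into the budget: x_1* = M/(p_1 + p_2·(x_2/x_1)).
Numerically x_2/x_1 = 1.760257, so x_1* = 59/(3.46 + 7.12·1.760257) = 3.6891.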